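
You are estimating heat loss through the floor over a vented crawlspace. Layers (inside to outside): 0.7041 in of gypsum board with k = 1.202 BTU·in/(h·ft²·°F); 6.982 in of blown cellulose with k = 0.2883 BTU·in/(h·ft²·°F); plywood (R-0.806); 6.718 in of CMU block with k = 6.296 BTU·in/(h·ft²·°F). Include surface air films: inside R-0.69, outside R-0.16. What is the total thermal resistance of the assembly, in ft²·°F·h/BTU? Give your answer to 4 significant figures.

0.7041/1.202 = 0.58577
6.982/0.2883 = 24.218
6.718/6.296 = 1.067
R_total = 0.69 + 0.58577 + 24.218 + 0.806 + 1.067 + 0.16 = 27.527 ft²·°F·h/BTU

27.53 ft²·°F·h/BTU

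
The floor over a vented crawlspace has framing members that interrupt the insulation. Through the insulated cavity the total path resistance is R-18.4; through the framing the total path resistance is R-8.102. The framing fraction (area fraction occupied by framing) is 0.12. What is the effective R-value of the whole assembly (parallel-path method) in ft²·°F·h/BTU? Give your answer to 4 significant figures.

U_eff = 0.88/18.4 + 0.12/8.102 = 0.047826 + 0.014811 = 0.062637
R_eff = 1/U_eff = 15.965 ft²·°F·h/BTU

15.96 ft²·°F·h/BTU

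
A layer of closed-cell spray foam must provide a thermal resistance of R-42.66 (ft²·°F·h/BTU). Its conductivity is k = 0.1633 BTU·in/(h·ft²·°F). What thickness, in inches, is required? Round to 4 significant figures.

6.966 in

L = R × k = 42.66 × 0.1633 = 6.9664 in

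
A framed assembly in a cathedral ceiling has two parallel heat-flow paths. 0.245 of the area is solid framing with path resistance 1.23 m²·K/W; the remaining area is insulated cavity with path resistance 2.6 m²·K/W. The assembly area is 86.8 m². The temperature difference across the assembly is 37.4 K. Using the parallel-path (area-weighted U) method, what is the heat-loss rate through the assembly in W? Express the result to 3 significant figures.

U_eff = 0.755/2.6 + 0.245/1.23 = 0.2904 + 0.1992 = 0.4896
R_eff = 1/U_eff = 2.043 m²·K/W
Q = 86.8 × 37.4 / 2.043 = 1589 W

1590 W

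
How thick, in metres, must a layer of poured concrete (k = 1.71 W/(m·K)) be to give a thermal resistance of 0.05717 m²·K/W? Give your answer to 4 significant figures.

0.09776 m

L = R·k = 0.05717 × 1.71 = 0.097761 m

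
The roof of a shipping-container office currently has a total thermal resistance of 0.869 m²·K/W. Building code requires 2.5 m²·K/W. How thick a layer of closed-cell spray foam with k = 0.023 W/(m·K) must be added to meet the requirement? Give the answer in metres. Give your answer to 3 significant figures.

0.0375 m

ΔR = 2.5 − 0.869 = 1.631 m²·K/W
L = ΔR × k = 1.631 × 0.023 = 0.03751 m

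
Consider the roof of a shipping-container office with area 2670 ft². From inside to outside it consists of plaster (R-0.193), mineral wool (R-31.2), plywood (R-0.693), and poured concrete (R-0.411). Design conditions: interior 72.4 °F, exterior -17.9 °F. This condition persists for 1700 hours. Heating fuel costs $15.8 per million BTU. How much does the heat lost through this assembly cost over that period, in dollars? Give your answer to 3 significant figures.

R_total = 0.193 + 31.2 + 0.693 + 0.411 = 32.5 ft²·°F·h/BTU
Q = 2670 × (72.4 − (-17.9)) / 32.5 = 7419 BTU/h
E = 7419 × 1700 = 12610000 BTU
Cost = 12610000/10⁶ × 15.8 = $199.3

199 dollars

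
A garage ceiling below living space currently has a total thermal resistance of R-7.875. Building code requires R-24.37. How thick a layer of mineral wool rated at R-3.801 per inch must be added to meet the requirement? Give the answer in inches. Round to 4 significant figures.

ΔR = 24.37 − 7.875 = 16.495 ft²·°F·h/BTU
L = ΔR / (R/in) = 16.495/3.801 = 4.3396 in

4.340 in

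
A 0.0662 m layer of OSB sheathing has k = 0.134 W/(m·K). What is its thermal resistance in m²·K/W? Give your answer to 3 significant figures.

R = L/k = 0.0662/0.134 = 0.494 m²·K/W

0.494 m²·K/W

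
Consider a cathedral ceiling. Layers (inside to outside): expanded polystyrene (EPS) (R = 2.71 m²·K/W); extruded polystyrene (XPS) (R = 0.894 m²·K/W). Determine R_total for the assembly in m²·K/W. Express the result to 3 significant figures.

R_total = 2.71 + 0.894 = 3.604 m²·K/W

3.60 m²·K/W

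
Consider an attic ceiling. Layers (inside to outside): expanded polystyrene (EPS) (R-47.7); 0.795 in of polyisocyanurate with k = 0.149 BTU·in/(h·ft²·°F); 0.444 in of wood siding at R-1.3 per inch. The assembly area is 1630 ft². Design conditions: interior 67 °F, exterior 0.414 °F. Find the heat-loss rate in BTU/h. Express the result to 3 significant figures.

0.795/0.149 = 5.336
0.444 × 1.3 = 0.5772
R_total = 47.7 + 5.336 + 0.5772 = 53.61 ft²·°F·h/BTU
Q = A·ΔT/R = 1630 × (67 − 0.414) / 53.61 = 2024 BTU/h

2020 BTU/h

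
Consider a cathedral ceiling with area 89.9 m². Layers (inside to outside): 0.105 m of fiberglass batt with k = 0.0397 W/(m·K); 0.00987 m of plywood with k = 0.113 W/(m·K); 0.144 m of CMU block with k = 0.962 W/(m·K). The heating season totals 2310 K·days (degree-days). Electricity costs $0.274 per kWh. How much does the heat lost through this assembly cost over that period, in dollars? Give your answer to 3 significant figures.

474 dollars

0.105/0.0397 = 2.645
0.00987/0.113 = 0.08735
0.144/0.962 = 0.1497
R_total = 2.645 + 0.08735 + 0.1497 = 2.882 m²·K/W
E = A × HDD × 24 / R / 1000 = 89.9 × 2310 × 24 / 2.882 / 1000 = 1729 kWh
Cost = 1729 × 0.274 = $473.9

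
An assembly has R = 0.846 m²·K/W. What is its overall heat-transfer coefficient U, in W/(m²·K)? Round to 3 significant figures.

1.18 W/(m²·K)

U = 1/R = 1/0.846 = 1.182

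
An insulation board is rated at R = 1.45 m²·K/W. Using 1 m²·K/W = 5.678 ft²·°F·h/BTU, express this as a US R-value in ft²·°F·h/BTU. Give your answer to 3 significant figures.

8.23 ft²·°F·h/BTU

R_US = 1.45 × 5.678 = 8.233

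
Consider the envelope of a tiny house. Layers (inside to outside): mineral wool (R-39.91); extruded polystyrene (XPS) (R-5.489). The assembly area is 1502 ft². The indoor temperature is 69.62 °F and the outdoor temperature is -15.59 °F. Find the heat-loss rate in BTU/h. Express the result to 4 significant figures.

2819 BTU/h

R_total = 39.91 + 5.489 = 45.399 ft²·°F·h/BTU
Q = A·ΔT/R = 1502 × (69.62 − (-15.59)) / 45.399 = 2819.1 BTU/h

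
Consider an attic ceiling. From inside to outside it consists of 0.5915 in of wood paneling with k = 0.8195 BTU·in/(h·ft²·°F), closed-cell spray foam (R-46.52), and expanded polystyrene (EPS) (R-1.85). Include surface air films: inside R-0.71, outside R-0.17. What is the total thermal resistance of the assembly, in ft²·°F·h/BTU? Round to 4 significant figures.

49.97 ft²·°F·h/BTU

0.5915/0.8195 = 0.72178
R_total = 0.71 + 0.72178 + 46.52 + 1.85 + 0.17 = 49.972 ft²·°F·h/BTU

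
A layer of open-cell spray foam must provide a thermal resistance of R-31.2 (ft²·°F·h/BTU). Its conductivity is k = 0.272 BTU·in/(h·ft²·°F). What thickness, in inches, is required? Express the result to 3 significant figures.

L = R × k = 31.2 × 0.272 = 8.486 in

8.49 in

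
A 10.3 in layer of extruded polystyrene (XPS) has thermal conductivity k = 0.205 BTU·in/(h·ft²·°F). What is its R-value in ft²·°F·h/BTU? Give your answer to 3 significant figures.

R = L/k = 10.3/0.205 = 50.24 ft²·°F·h/BTU

50.2 ft²·°F·h/BTU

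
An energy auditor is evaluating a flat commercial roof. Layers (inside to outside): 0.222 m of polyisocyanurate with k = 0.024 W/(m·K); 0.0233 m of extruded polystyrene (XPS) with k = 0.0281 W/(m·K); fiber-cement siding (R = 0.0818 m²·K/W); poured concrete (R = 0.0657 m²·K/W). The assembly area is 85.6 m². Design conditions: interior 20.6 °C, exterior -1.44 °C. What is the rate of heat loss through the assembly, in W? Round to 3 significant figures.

0.222/0.024 = 9.25
0.0233/0.0281 = 0.8292
R_total = 9.25 + 0.8292 + 0.0818 + 0.0657 = 10.23 m²·K/W
Q = A·ΔT/R = 85.6 × (20.6 − (-1.44)) / 10.23 = 184.5 W

184 W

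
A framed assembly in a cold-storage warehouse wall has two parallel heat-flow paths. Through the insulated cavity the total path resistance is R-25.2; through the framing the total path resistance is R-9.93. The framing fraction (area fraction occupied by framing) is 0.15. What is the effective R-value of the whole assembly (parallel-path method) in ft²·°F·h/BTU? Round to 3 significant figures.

U_eff = 0.85/25.2 + 0.15/9.93 = 0.03373 + 0.01511 = 0.04884
R_eff = 1/U_eff = 20.48 ft²·°F·h/BTU

20.5 ft²·°F·h/BTU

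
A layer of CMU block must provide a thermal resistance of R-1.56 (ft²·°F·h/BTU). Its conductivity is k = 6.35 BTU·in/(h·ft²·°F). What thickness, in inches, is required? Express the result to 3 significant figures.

L = R × k = 1.56 × 6.35 = 9.906 in

9.91 in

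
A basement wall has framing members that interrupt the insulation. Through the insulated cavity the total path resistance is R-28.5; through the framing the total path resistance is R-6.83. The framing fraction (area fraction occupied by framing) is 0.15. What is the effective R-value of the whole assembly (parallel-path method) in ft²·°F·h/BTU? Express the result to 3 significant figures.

U_eff = 0.85/28.5 + 0.15/6.83 = 0.02982 + 0.02196 = 0.05179
R_eff = 1/U_eff = 19.31 ft²·°F·h/BTU

19.3 ft²·°F·h/BTU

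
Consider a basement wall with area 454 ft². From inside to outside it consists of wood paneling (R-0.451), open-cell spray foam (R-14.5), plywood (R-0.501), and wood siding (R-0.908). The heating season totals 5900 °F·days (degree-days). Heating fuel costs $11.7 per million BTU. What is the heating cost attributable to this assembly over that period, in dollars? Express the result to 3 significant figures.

R_total = 0.451 + 14.5 + 0.501 + 0.908 = 16.36 ft²·°F·h/BTU
E = A × HDD × 24 / R = 454 × 5900 × 24 / 16.36 = 3929000 BTU
Cost = 3929000/10⁶ × 11.7 = $45.97

46.0 dollars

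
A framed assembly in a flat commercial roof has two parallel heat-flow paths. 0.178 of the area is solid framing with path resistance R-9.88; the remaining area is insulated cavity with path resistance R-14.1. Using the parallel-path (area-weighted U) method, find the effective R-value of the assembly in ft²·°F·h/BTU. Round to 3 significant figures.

U_eff = 0.822/14.1 + 0.178/9.88 = 0.0583 + 0.01802 = 0.07631
R_eff = 1/U_eff = 13.1 ft²·°F·h/BTU

13.1 ft²·°F·h/BTU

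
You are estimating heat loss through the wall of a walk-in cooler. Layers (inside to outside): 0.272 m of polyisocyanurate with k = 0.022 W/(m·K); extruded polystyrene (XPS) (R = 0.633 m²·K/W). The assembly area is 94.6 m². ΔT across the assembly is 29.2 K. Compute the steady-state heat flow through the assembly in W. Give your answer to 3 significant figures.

213 W

0.272/0.022 = 12.36
R_total = 12.36 + 0.633 = 13 m²·K/W
Q = A·ΔT/R = 94.6 × 29.2 / 13 = 212.5 W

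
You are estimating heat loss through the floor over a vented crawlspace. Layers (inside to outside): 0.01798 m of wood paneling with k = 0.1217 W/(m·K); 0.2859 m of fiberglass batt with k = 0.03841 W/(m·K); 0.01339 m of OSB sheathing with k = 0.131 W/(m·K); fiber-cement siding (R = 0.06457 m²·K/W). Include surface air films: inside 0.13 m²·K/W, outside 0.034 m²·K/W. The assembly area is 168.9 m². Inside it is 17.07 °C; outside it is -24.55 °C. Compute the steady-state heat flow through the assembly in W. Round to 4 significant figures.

0.01798/0.1217 = 0.14774
0.2859/0.03841 = 7.4434
0.01339/0.131 = 0.10221
R_total = 0.13 + 0.14774 + 7.4434 + 0.10221 + 0.06457 + 0.034 = 7.9219 m²·K/W
Q = A·ΔT/R = 168.9 × (17.07 − (-24.55)) / 7.9219 = 887.37 W

887.4 W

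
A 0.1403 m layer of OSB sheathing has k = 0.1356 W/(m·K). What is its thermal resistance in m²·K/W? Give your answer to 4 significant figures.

R = L/k = 0.1403/0.1356 = 1.0347 m²·K/W

1.035 m²·K/W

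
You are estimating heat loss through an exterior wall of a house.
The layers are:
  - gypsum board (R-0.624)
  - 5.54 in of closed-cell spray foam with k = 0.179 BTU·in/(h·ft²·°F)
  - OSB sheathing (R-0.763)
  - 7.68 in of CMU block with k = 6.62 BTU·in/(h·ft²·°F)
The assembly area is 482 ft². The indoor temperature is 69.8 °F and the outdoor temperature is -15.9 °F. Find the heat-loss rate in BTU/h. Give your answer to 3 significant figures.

5.54/0.179 = 30.95
7.68/6.62 = 1.16
R_total = 0.624 + 30.95 + 0.763 + 1.16 = 33.5 ft²·°F·h/BTU
Q = A·ΔT/R = 482 × (69.8 − (-15.9)) / 33.5 = 1233 BTU/h

1230 BTU/h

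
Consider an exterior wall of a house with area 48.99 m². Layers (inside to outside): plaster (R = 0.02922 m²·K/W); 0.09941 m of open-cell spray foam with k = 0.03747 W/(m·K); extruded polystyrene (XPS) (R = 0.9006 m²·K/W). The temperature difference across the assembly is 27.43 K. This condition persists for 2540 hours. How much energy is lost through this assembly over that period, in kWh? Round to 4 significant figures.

952.7 kWh

0.09941/0.03747 = 2.6531
R_total = 0.02922 + 2.6531 + 0.9006 = 3.5829 m²·K/W
Q = 48.99 × 27.43 / 3.5829 = 375.06 W
E = 375.06 W × 2540 h / 1000 = 952.65 kWh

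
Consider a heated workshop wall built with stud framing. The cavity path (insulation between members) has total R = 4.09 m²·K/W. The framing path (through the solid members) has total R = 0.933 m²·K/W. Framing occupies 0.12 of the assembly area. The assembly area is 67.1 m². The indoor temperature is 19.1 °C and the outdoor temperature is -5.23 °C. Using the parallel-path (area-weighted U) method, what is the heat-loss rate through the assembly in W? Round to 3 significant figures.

561 W

U_eff = 0.88/4.09 + 0.12/0.933 = 0.2152 + 0.1286 = 0.3438
R_eff = 1/U_eff = 2.909 m²·K/W
Q = 67.1 × (19.1 − (-5.23)) / 2.909 = 561.2 W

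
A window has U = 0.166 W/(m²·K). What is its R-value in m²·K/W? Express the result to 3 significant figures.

6.02 m²·K/W

R = 1/U = 1/0.166 = 6.024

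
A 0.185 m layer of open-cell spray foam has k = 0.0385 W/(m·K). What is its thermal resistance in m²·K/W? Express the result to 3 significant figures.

R = L/k = 0.185/0.0385 = 4.805 m²·K/W

4.81 m²·K/W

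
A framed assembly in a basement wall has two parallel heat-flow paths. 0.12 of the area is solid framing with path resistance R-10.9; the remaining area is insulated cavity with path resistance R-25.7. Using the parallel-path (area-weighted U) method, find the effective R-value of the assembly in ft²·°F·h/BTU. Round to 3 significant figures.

22.1 ft²·°F·h/BTU

U_eff = 0.88/25.7 + 0.12/10.9 = 0.03424 + 0.01101 = 0.04525
R_eff = 1/U_eff = 22.1 ft²·°F·h/BTU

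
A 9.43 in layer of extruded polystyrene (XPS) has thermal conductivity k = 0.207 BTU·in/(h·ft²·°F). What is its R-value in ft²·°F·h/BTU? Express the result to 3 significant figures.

45.6 ft²·°F·h/BTU

R = L/k = 9.43/0.207 = 45.56 ft²·°F·h/BTU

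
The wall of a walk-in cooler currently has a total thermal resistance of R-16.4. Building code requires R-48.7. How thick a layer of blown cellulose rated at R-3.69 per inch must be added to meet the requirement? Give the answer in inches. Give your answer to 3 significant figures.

8.75 in

ΔR = 48.7 − 16.4 = 32.3 ft²·°F·h/BTU
L = ΔR / (R/in) = 32.3/3.69 = 8.753 in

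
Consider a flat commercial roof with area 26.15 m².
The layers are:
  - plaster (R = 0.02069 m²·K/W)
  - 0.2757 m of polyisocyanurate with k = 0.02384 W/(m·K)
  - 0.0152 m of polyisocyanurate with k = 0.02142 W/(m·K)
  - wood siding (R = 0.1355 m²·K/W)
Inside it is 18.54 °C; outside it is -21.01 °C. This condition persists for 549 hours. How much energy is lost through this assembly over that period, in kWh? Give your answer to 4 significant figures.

0.2757/0.02384 = 11.565
0.0152/0.02142 = 0.70962
R_total = 0.02069 + 11.565 + 0.70962 + 0.1355 = 12.43 m²·K/W
Q = 26.15 × (18.54 − (-21.01)) / 12.43 = 83.202 W
E = 83.202 W × 549 h / 1000 = 45.678 kWh

45.68 kWh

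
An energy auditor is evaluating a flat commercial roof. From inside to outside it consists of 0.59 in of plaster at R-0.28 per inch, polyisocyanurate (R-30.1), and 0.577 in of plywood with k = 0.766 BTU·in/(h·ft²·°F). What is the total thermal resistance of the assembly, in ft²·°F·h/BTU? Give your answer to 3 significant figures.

0.59 × 0.28 = 0.1652
0.577/0.766 = 0.7533
R_total = 0.1652 + 30.1 + 0.7533 = 31.02 ft²·°F·h/BTU

31.0 ft²·°F·h/BTU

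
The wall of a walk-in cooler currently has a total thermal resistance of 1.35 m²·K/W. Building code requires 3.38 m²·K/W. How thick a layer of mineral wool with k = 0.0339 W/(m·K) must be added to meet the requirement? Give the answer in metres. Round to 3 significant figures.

0.0688 m

ΔR = 3.38 − 1.35 = 2.03 m²·K/W
L = ΔR × k = 2.03 × 0.0339 = 0.06882 m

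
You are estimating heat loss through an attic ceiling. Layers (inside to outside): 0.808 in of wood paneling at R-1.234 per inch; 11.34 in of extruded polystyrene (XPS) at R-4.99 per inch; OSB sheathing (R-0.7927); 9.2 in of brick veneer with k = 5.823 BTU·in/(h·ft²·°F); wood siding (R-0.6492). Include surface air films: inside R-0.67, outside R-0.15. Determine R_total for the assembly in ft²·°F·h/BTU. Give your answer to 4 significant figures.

61.43 ft²·°F·h/BTU

0.808 × 1.234 = 0.99707
11.34 × 4.99 = 56.587
9.2/5.823 = 1.5799
R_total = 0.67 + 0.99707 + 56.587 + 0.7927 + 1.5799 + 0.6492 + 0.15 = 61.426 ft²·°F·h/BTU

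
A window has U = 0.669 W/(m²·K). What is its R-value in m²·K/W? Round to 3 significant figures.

R = 1/U = 1/0.669 = 1.495

1.49 m²·K/W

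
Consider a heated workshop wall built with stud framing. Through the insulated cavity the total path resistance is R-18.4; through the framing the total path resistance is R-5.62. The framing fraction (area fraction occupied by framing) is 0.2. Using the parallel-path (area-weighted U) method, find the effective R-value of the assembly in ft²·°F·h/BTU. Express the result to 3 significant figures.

12.6 ft²·°F·h/BTU

U_eff = 0.8/18.4 + 0.2/5.62 = 0.04348 + 0.03559 = 0.07907
R_eff = 1/U_eff = 12.65 ft²·°F·h/BTU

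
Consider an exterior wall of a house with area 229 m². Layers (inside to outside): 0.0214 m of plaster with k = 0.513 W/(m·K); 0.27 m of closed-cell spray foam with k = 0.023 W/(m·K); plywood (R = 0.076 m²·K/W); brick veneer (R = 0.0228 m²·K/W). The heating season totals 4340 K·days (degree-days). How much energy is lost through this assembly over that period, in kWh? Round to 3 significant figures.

2010 kWh

0.0214/0.513 = 0.04172
0.27/0.023 = 11.74
R_total = 0.04172 + 11.74 + 0.076 + 0.0228 = 11.88 m²·K/W
E = A × HDD × 24 / R / 1000 = 229 × 4340 × 24 / 11.88 / 1000 = 2008 kWh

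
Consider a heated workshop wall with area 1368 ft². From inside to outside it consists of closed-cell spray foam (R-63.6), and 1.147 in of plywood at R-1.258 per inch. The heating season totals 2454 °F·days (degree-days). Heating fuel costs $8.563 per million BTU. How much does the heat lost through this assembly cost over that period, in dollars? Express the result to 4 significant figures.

10.61 dollars

1.147 × 1.258 = 1.4429
R_total = 63.6 + 1.4429 = 65.043 ft²·°F·h/BTU
E = A × HDD × 24 / R = 1368 × 2454 × 24 / 65.043 = 1238700 BTU
Cost = 1238700/10⁶ × 8.563 = $10.607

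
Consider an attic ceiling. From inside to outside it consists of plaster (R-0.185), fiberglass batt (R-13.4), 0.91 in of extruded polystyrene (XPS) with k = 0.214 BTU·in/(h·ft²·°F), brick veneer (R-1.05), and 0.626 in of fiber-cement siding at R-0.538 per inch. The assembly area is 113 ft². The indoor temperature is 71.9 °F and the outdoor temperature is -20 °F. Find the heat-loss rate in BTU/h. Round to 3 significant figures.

0.91/0.214 = 4.252
0.626 × 0.538 = 0.3368
R_total = 0.185 + 13.4 + 4.252 + 1.05 + 0.3368 = 19.22 ft²·°F·h/BTU
Q = A·ΔT/R = 113 × (71.9 − (-20)) / 19.22 = 540.2 BTU/h

540 BTU/h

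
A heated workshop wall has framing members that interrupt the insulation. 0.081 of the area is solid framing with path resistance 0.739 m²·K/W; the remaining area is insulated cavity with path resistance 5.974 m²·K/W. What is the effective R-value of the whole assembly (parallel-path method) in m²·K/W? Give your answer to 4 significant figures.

U_eff = 0.919/5.974 + 0.081/0.739 = 0.15383 + 0.10961 = 0.26344
R_eff = 1/U_eff = 3.7959 m²·K/W

3.796 m²·K/W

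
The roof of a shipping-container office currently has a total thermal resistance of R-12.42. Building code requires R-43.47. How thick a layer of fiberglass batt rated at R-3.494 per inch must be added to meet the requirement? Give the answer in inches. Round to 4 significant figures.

8.887 in

ΔR = 43.47 − 12.42 = 31.05 ft²·°F·h/BTU
L = ΔR / (R/in) = 31.05/3.494 = 8.8867 in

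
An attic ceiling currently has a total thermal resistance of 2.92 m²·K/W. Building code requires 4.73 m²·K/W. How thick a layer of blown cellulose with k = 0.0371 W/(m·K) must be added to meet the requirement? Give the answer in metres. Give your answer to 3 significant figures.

ΔR = 4.73 − 2.92 = 1.81 m²·K/W
L = ΔR × k = 1.81 × 0.0371 = 0.06715 m

0.0672 m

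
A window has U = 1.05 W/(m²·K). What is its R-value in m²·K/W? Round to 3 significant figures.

0.952 m²·K/W

R = 1/U = 1/1.05 = 0.9524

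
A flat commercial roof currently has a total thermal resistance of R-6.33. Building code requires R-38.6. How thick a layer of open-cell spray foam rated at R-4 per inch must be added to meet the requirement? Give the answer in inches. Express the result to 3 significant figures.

8.07 in

ΔR = 38.6 − 6.33 = 32.27 ft²·°F·h/BTU
L = ΔR / (R/in) = 32.27/4 = 8.068 in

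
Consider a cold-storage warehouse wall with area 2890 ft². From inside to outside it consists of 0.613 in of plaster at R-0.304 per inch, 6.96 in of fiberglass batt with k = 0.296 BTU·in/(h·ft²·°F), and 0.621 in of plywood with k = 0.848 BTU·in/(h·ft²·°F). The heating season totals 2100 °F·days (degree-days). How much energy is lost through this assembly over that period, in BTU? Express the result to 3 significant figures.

0.613 × 0.304 = 0.1864
6.96/0.296 = 23.51
0.621/0.848 = 0.7323
R_total = 0.1864 + 23.51 + 0.7323 = 24.43 ft²·°F·h/BTU
E = A × HDD × 24 / R = 2890 × 2100 × 24 / 24.43 = 5962000 BTU

5960000 BTU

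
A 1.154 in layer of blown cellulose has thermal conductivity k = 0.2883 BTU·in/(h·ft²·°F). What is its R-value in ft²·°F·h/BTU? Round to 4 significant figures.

4.003 ft²·°F·h/BTU

R = L/k = 1.154/0.2883 = 4.0028 ft²·°F·h/BTU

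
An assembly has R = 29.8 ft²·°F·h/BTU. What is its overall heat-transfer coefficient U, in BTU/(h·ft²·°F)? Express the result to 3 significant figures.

0.0336 BTU/(h·ft²·°F)

U = 1/R = 1/29.8 = 0.03356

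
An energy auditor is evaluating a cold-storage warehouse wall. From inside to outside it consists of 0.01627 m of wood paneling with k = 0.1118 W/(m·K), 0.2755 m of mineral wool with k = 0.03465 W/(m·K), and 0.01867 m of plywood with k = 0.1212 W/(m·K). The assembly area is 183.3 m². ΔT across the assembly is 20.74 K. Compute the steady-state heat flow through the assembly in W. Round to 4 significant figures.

0.01627/0.1118 = 0.14553
0.2755/0.03465 = 7.9509
0.01867/0.1212 = 0.15404
R_total = 0.14553 + 7.9509 + 0.15404 = 8.2505 m²·K/W
Q = A·ΔT/R = 183.3 × 20.74 / 8.2505 = 460.78 W

460.8 W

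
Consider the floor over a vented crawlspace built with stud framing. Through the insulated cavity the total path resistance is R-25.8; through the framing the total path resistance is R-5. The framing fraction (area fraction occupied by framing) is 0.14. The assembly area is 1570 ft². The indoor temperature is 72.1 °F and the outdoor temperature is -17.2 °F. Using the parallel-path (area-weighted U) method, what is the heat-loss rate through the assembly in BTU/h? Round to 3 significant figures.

8600 BTU/h

U_eff = 0.86/25.8 + 0.14/5 = 0.03333 + 0.028 = 0.06133
R_eff = 1/U_eff = 16.3 ft²·°F·h/BTU
Q = 1570 × (72.1 − (-17.2)) / 16.3 = 8599 BTU/h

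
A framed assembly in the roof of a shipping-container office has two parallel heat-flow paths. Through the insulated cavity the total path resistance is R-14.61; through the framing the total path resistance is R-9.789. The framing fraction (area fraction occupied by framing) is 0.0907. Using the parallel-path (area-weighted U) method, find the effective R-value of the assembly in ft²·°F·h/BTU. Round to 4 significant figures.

U_eff = 0.9093/14.61 + 0.0907/9.789 = 0.062238 + 0.0092655 = 0.071504
R_eff = 1/U_eff = 13.985 ft²·°F·h/BTU

13.99 ft²·°F·h/BTU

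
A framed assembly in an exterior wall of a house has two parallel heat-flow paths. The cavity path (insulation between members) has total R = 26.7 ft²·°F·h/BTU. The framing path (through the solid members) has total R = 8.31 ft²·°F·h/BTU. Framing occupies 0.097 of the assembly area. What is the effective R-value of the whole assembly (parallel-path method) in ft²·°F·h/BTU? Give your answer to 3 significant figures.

U_eff = 0.903/26.7 + 0.097/8.31 = 0.03382 + 0.01167 = 0.04549
R_eff = 1/U_eff = 21.98 ft²·°F·h/BTU

22.0 ft²·°F·h/BTU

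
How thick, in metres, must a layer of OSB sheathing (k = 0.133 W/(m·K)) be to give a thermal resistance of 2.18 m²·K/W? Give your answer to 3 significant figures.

0.290 m

L = R·k = 2.18 × 0.133 = 0.2899 m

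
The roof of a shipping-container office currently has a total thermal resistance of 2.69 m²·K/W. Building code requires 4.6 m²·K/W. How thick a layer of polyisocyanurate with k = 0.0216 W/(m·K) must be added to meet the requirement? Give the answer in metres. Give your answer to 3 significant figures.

ΔR = 4.6 − 2.69 = 1.91 m²·K/W
L = ΔR × k = 1.91 × 0.0216 = 0.04126 m

0.0413 m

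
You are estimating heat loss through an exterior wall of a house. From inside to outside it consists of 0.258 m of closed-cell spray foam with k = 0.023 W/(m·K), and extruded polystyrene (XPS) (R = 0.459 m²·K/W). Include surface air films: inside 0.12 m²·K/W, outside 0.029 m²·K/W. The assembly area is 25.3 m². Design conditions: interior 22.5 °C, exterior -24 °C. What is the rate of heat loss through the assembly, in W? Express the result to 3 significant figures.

99.5 W

0.258/0.023 = 11.22
R_total = 0.12 + 11.22 + 0.459 + 0.029 = 11.83 m²·K/W
Q = A·ΔT/R = 25.3 × (22.5 − (-24)) / 11.83 = 99.49 W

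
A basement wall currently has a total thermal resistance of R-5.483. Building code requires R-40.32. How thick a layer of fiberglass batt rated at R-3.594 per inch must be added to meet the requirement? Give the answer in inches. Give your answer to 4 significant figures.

9.693 in

ΔR = 40.32 − 5.483 = 34.837 ft²·°F·h/BTU
L = ΔR / (R/in) = 34.837/3.594 = 9.6931 in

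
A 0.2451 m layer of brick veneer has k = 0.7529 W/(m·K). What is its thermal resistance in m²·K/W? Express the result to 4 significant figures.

0.3255 m²·K/W

R = L/k = 0.2451/0.7529 = 0.32554 m²·K/W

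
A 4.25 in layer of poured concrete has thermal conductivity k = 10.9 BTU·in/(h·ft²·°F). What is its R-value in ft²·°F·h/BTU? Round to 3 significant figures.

0.390 ft²·°F·h/BTU

R = L/k = 4.25/10.9 = 0.3899 ft²·°F·h/BTU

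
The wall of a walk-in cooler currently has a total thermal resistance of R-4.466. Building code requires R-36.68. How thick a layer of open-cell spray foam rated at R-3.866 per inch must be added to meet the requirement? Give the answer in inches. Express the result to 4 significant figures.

ΔR = 36.68 − 4.466 = 32.214 ft²·°F·h/BTU
L = ΔR / (R/in) = 32.214/3.866 = 8.3326 in

8.333 in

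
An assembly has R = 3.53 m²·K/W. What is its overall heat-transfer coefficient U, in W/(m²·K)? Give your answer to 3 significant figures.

U = 1/R = 1/3.53 = 0.2833

0.283 W/(m²·K)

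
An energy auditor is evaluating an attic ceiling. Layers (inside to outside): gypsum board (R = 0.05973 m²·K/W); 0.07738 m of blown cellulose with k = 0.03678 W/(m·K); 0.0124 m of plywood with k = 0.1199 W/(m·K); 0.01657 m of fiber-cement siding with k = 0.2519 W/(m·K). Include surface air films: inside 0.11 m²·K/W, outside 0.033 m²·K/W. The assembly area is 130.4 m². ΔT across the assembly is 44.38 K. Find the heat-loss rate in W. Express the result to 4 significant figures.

2337 W

0.07738/0.03678 = 2.1039
0.0124/0.1199 = 0.10342
0.01657/0.2519 = 0.06578
R_total = 0.11 + 0.05973 + 2.1039 + 0.10342 + 0.06578 + 0.033 = 2.4758 m²·K/W
Q = A·ΔT/R = 130.4 × 44.38 / 2.4758 = 2337.5 W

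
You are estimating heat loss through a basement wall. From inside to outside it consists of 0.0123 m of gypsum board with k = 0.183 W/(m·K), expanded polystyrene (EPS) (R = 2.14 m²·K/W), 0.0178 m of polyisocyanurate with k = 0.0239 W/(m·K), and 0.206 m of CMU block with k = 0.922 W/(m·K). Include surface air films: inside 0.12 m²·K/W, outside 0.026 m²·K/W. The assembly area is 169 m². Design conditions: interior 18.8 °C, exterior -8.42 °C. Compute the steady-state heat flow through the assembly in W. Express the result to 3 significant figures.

1390 W

0.0123/0.183 = 0.06721
0.0178/0.0239 = 0.7448
0.206/0.922 = 0.2234
R_total = 0.12 + 0.06721 + 2.14 + 0.7448 + 0.2234 + 0.026 = 3.321 m²·K/W
Q = A·ΔT/R = 169 × (18.8 − (-8.42)) / 3.321 = 1385 W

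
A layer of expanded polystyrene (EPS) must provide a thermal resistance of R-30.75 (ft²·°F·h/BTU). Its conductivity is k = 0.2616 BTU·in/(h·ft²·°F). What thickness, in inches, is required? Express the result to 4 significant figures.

L = R × k = 30.75 × 0.2616 = 8.0442 in

8.044 in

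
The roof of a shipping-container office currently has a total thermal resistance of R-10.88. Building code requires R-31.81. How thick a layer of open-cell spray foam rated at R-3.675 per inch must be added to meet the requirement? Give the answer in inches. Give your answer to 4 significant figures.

5.695 in

ΔR = 31.81 − 10.88 = 20.93 ft²·°F·h/BTU
L = ΔR / (R/in) = 20.93/3.675 = 5.6952 in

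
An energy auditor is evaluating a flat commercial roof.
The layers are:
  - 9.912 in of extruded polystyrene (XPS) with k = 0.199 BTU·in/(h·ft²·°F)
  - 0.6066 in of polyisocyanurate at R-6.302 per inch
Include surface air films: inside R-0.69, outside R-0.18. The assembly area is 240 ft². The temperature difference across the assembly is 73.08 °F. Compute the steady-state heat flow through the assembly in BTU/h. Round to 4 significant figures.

321.8 BTU/h

9.912/0.199 = 49.809
0.6066 × 6.302 = 3.8228
R_total = 0.69 + 49.809 + 3.8228 + 0.18 = 54.502 ft²·°F·h/BTU
Q = A·ΔT/R = 240 × 73.08 / 54.502 = 321.81 BTU/h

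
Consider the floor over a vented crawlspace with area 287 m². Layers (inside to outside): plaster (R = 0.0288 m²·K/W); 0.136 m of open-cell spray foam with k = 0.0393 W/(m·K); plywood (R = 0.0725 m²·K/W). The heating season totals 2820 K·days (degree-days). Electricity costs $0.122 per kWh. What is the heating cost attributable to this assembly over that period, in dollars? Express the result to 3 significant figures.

0.136/0.0393 = 3.461
R_total = 0.0288 + 3.461 + 0.0725 = 3.562 m²·K/W
E = A × HDD × 24 / R / 1000 = 287 × 2820 × 24 / 3.562 / 1000 = 5453 kWh
Cost = 5453 × 0.122 = $665.3

665 dollars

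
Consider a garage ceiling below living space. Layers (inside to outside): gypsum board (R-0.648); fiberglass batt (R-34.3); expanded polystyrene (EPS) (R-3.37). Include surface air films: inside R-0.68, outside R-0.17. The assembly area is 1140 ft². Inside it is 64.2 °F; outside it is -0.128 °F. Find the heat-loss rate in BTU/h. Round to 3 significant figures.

R_total = 0.68 + 0.648 + 34.3 + 3.37 + 0.17 = 39.17 ft²·°F·h/BTU
Q = A·ΔT/R = 1140 × (64.2 − (-0.128)) / 39.17 = 1872 BTU/h

1870 BTU/h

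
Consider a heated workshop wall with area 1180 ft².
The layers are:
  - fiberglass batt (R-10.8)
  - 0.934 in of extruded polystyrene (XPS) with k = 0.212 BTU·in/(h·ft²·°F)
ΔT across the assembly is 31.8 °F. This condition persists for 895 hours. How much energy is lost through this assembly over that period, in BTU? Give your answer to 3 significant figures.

0.934/0.212 = 4.406
R_total = 10.8 + 4.406 = 15.21 ft²·°F·h/BTU
Q = 1180 × 31.8 / 15.21 = 2468 BTU/h
E = 2468 × 895 = 2209000 BTU

2210000 BTU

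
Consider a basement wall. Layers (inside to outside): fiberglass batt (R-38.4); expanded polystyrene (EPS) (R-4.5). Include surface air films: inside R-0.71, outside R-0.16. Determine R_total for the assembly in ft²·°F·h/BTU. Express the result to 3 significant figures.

43.8 ft²·°F·h/BTU

R_total = 0.71 + 38.4 + 4.5 + 0.16 = 43.77 ft²·°F·h/BTU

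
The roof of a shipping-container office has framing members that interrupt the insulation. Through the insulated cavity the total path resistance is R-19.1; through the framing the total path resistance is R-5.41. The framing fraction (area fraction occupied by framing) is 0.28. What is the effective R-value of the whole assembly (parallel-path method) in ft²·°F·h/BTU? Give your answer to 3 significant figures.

11.2 ft²·°F·h/BTU

U_eff = 0.72/19.1 + 0.28/5.41 = 0.0377 + 0.05176 = 0.08945
R_eff = 1/U_eff = 11.18 ft²·°F·h/BTU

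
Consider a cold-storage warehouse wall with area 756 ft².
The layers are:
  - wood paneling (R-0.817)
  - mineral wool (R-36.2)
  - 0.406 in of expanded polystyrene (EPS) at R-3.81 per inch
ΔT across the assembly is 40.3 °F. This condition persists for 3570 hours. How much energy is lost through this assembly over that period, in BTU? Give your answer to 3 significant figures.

0.406 × 3.81 = 1.547
R_total = 0.817 + 36.2 + 1.547 = 38.56 ft²·°F·h/BTU
Q = 756 × 40.3 / 38.56 = 790 BTU/h
E = 790 × 3570 = 2820000 BTU

2820000 BTU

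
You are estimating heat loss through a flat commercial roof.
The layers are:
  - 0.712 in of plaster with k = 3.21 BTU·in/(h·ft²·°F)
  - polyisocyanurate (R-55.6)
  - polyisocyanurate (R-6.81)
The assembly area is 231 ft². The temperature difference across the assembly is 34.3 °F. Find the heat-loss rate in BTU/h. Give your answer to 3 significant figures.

127 BTU/h

0.712/3.21 = 0.2218
R_total = 0.2218 + 55.6 + 6.81 = 62.63 ft²·°F·h/BTU
Q = A·ΔT/R = 231 × 34.3 / 62.63 = 126.5 BTU/h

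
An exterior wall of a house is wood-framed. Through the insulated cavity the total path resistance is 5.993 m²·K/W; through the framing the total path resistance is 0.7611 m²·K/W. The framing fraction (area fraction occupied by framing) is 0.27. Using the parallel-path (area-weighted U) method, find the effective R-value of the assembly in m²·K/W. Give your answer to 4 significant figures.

2.098 m²·K/W

U_eff = 0.73/5.993 + 0.27/0.7611 = 0.12181 + 0.35475 = 0.47656
R_eff = 1/U_eff = 2.0984 m²·K/W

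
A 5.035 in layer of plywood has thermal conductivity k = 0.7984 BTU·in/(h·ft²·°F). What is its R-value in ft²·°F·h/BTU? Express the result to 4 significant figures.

6.306 ft²·°F·h/BTU

R = L/k = 5.035/0.7984 = 6.3064 ft²·°F·h/BTU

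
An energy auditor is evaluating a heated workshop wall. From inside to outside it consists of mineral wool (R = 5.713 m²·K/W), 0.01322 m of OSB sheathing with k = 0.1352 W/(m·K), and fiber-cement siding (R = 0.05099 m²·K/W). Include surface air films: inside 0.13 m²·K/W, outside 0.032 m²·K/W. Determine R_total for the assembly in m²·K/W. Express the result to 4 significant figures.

0.01322/0.1352 = 0.097781
R_total = 0.13 + 5.713 + 0.097781 + 0.05099 + 0.032 = 6.0238 m²·K/W

6.024 m²·K/W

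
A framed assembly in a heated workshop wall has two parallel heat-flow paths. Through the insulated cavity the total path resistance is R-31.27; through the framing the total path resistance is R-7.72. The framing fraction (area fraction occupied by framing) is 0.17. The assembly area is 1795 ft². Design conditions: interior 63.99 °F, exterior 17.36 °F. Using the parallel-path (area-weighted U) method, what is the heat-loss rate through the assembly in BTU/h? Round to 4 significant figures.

U_eff = 0.83/31.27 + 0.17/7.72 = 0.026543 + 0.022021 = 0.048564
R_eff = 1/U_eff = 20.591 ft²·°F·h/BTU
Q = 1795 × (63.99 − 17.36) / 20.591 = 4064.8 BTU/h

4065 BTU/h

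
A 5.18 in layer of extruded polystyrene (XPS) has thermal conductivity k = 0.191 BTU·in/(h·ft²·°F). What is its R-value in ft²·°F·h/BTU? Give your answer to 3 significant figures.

27.1 ft²·°F·h/BTU

R = L/k = 5.18/0.191 = 27.12 ft²·°F·h/BTU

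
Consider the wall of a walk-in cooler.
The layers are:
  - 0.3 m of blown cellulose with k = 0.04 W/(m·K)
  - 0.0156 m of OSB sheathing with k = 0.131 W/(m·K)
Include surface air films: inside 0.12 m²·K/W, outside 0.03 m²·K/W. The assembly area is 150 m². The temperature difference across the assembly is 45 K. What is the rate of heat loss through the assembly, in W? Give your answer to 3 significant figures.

0.3/0.04 = 7.5
0.0156/0.131 = 0.1191
R_total = 0.12 + 7.5 + 0.1191 + 0.03 = 7.769 m²·K/W
Q = A·ΔT/R = 150 × 45 / 7.769 = 868.8 W

869 W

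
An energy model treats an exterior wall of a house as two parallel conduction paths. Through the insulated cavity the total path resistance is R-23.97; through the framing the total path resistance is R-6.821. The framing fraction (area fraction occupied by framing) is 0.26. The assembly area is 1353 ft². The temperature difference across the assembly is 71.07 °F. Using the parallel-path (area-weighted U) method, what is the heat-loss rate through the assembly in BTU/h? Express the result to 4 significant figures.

6634 BTU/h

U_eff = 0.74/23.97 + 0.26/6.821 = 0.030872 + 0.038118 = 0.06899
R_eff = 1/U_eff = 14.495 ft²·°F·h/BTU
Q = 1353 × 71.07 / 14.495 = 6633.9 BTU/h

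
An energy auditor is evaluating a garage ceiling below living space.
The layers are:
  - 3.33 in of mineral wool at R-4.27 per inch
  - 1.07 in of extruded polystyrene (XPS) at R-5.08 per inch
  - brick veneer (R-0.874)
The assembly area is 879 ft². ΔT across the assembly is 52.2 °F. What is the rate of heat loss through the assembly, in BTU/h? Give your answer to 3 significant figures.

2240 BTU/h

3.33 × 4.27 = 14.22
1.07 × 5.08 = 5.436
R_total = 14.22 + 5.436 + 0.874 = 20.53 ft²·°F·h/BTU
Q = A·ΔT/R = 879 × 52.2 / 20.53 = 2235 BTU/h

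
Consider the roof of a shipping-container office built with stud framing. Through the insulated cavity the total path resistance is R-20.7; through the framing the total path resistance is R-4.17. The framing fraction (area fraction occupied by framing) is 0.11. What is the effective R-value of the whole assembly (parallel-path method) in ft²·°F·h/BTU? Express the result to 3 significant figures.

U_eff = 0.89/20.7 + 0.11/4.17 = 0.043 + 0.02638 = 0.06937
R_eff = 1/U_eff = 14.41 ft²·°F·h/BTU

14.4 ft²·°F·h/BTU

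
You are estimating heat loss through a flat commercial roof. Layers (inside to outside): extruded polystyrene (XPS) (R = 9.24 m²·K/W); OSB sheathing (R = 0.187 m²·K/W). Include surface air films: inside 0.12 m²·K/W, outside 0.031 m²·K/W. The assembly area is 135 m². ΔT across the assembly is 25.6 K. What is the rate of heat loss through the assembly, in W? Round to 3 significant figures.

361 W

R_total = 0.12 + 9.24 + 0.187 + 0.031 = 9.578 m²·K/W
Q = A·ΔT/R = 135 × 25.6 / 9.578 = 360.8 W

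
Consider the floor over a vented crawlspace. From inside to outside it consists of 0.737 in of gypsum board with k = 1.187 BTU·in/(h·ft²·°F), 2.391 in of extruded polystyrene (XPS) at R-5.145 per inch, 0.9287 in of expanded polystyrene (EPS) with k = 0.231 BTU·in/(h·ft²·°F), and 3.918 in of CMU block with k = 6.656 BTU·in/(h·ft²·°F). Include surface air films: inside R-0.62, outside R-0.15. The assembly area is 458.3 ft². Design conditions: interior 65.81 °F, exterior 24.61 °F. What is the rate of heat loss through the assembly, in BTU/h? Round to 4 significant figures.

0.737/1.187 = 0.62089
2.391 × 5.145 = 12.302
0.9287/0.231 = 4.0203
3.918/6.656 = 0.58864
R_total = 0.62 + 0.62089 + 12.302 + 4.0203 + 0.58864 + 0.15 = 18.302 ft²·°F·h/BTU
Q = A·ΔT/R = 458.3 × (65.81 − 24.61) / 18.302 = 1031.7 BTU/h

1032 BTU/h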